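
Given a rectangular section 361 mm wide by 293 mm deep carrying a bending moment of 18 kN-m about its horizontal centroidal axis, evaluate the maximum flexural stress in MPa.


I = b * h^3 / 12 = 361 * 293^3 / 12 = 756708856.42 mm^4
y = h / 2 = 293 / 2 = 146.5 mm
M = 18 kN-m = 18000000.0 N-mm
sigma = M * y / I = 18000000.0 * 146.5 / 756708856.42
= 3.48 MPa

3.48 MPa


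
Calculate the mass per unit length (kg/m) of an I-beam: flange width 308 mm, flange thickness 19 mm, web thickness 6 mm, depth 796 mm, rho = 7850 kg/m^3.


A_flanges = 2 * 308 * 19 = 11704 mm^2
A_web = (796 - 2 * 19) * 6 = 4548 mm^2
A_total = 11704 + 4548 = 16252 mm^2 = 0.016252 m^2
Weight = rho * A = 7850 * 0.016252 = 127.5782 kg/m

127.5782 kg/m


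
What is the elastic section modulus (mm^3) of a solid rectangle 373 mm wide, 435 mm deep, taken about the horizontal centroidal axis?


S = b * h^2 / 6
= 373 * 435^2 / 6
= 373 * 189225 / 6
= 11763487.5 mm^3

11763487.5 mm^3


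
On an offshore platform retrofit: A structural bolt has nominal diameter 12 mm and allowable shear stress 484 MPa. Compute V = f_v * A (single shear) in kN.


A = pi * d^2 / 4 = pi * 12^2 / 4 = 113.0973 mm^2
V = f_v * A / 1000 = 484 * 113.0973 / 1000
= 54.7391 kN

54.7391 kN


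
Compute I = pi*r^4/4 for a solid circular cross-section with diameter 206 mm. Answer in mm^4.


r = d / 2 = 206 / 2 = 103.0 mm
I = pi * r^4 / 4 = pi * 103.0^4 / 4
= 88397255.23 mm^4

88397255.23 mm^4


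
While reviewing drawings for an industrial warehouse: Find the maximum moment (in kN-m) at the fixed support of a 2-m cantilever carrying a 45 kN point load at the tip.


For a cantilever with a point load at the free end:
M_max = P * L = 45 * 2 = 90 kN-m

90 kN-m


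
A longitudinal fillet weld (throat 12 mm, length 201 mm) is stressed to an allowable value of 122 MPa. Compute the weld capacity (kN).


Strength = throat * length * allowable stress
= 12 * 201 * 122 N
= 294264 N
= 294.26 kN

294.26 kN


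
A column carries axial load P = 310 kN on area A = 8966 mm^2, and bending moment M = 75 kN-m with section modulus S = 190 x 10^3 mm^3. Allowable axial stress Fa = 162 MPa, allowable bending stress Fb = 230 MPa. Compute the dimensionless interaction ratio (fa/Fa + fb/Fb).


f_a = P / A = 310000.0 / 8966 = 34.5751 MPa
f_b = M / S = 75000000.0 / 190000.0 = 394.7368 MPa
Ratio = f_a / Fa + f_b / Fb
= 34.5751 / 162 + 394.7368 / 230
= 1.9297 (dimensionless)

1.9297 (dimensionless)


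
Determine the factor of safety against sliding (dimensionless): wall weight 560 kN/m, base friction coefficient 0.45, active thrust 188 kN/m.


Resisting force = mu * W = 0.45 * 560 = 252.0 kN/m
FOS = Resisting / Driving = 252.0 / 188
= 1.3404 (dimensionless)

1.3404 (dimensionless)


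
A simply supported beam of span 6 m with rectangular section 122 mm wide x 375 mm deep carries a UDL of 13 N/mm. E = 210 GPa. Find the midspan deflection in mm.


I = 122 * 375^3 / 12 = 536132812.5 mm^4
L = 6000.0 mm, w = 13 N/mm, E = 210000.0 MPa
delta = 5 * w * L^4 / (384 * E * I)
= 5 * 13 * 6000.0^4 / (384 * 210000.0 * 536132812.5)
= 1.9485 mm

1.9485 mm


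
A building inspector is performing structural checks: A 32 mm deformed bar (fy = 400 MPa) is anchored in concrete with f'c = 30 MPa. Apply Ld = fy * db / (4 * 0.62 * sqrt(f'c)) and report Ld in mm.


Ld = (fy * db) / (4 * 0.62 * sqrt(f'c))
= (400 * 32) / (4 * 0.62 * sqrt(30))
= 12800 / 13.5835
= 942.32 mm

942.32 mm


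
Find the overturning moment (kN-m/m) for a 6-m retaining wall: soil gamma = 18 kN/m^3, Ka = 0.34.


Pa = 0.5 * Ka * gamma * H^2
= 0.5 * 0.34 * 18 * 6^2
= 110.16 kN/m
Arm = H / 3 = 6 / 3 = 2.0 m
Mo = Pa * arm = Pa * H / 3 = 110.16 * 6 / 3 = 220.32 kN-m/m

220.32 kN-m/m


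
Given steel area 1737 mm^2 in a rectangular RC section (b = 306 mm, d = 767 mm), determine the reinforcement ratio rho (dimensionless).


rho = As / (b * d)
= 1737 / (306 * 767)
= 1737 / 234702
= 0.007401 (dimensionless)

0.007401 (dimensionless)


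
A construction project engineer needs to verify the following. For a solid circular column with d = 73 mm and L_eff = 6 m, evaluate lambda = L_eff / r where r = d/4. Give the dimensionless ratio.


Radius of gyration r = d / 4 = 73 / 4 = 18.25 mm
L_eff = 6000.0 mm
Slenderness ratio = L / r = 6000.0 / 18.25 = 328.77 (dimensionless)

328.77 (dimensionless)


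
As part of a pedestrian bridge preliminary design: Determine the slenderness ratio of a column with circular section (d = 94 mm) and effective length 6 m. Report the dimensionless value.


Radius of gyration r = d / 4 = 94 / 4 = 23.5 mm
L_eff = 6000.0 mm
Slenderness ratio = L / r = 6000.0 / 23.5 = 255.32 (dimensionless)

255.32 (dimensionless)


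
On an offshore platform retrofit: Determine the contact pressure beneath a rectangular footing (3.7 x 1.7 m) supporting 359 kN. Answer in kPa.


A = 3.7 * 1.7 = 6.29 m^2
q = P / A = 359 / 6.29
= 57.0747 kPa

57.0747 kPa


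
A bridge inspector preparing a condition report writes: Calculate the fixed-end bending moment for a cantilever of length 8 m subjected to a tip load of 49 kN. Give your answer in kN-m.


For a cantilever with a point load at the free end:
M_max = P * L = 49 * 8 = 392 kN-m

392 kN-m


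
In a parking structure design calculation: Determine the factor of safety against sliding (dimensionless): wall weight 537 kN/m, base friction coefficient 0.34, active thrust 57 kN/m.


Resisting force = mu * W = 0.34 * 537 = 182.58 kN/m
FOS = Resisting / Driving = 182.58 / 57
= 3.2032 (dimensionless)

3.2032 (dimensionless)


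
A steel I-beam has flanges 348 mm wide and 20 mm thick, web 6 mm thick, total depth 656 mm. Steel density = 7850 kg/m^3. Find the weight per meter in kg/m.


A_flanges = 2 * 348 * 20 = 13920 mm^2
A_web = (656 - 2 * 20) * 6 = 3696 mm^2
A_total = 13920 + 3696 = 17616 mm^2 = 0.017616 m^2
Weight = rho * A = 7850 * 0.017616 = 138.2856 kg/m

138.2856 kg/m


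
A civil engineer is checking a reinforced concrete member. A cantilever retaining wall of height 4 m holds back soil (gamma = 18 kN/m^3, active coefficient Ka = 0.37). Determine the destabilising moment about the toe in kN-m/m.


Pa = 0.5 * Ka * gamma * H^2
= 0.5 * 0.37 * 18 * 4^2
= 53.28 kN/m
Arm = H / 3 = 4 / 3 = 1.3333 m
Mo = Pa * arm = Pa * H / 3 = 53.28 * 4 / 3 = 71.04 kN-m/m

71.04 kN-m/m


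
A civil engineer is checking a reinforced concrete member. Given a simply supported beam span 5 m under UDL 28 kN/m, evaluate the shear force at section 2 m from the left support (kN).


R_A = w * L / 2 = 28 * 5 / 2 = 70.0 kN
V(x) = R_A - w * x = 70.0 - 28 * 2
= 14.0 kN

14.0 kN


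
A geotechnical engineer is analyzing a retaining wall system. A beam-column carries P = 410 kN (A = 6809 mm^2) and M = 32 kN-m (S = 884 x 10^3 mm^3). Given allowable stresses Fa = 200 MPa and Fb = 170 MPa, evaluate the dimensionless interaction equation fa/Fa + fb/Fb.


f_a = P / A = 410000.0 / 6809 = 60.2144 MPa
f_b = M / S = 32000000.0 / 884000.0 = 36.1991 MPa
Ratio = f_a / Fa + f_b / Fb
= 60.2144 / 200 + 36.1991 / 170
= 0.514 (dimensionless)

0.514 (dimensionless)


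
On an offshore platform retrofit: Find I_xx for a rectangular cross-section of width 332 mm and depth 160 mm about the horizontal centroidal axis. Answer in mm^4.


I = b * h^3 / 12
= 332 * 160^3 / 12
= 332 * 4096000 / 12
= 113322666.67 mm^4

113322666.67 mm^4


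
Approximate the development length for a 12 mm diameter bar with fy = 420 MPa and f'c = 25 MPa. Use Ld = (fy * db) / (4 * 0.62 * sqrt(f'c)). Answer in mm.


Ld = (fy * db) / (4 * 0.62 * sqrt(f'c))
= (420 * 12) / (4 * 0.62 * sqrt(25))
= 5040 / 12.4
= 406.45 mm

406.45 mm


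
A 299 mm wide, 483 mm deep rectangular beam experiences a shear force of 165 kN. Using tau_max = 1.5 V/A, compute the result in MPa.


A = b * h = 299 * 483 = 144417 mm^2
V = 165 kN = 165000.0 N
tau_max = 1.5 * V / A = 1.5 * 165000.0 / 144417
= 1.7138 MPa

1.7138 MPa


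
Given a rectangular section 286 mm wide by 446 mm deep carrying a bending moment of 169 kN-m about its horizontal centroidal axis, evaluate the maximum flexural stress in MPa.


I = b * h^3 / 12 = 286 * 446^3 / 12 = 2114410774.67 mm^4
y = h / 2 = 446 / 2 = 223.0 mm
M = 169 kN-m = 169000000.0 N-mm
sigma = M * y / I = 169000000.0 * 223.0 / 2114410774.67
= 17.82 MPa

17.82 MPa


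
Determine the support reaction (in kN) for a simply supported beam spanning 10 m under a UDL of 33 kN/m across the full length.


Total load = w * L = 33 * 10 = 330 kN
By symmetry, each reaction R = total / 2 = 330 / 2 = 165.0 kN

165.0 kN


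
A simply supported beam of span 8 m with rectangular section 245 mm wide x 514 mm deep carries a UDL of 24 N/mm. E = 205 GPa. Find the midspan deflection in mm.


I = 245 * 514^3 / 12 = 2772516856.67 mm^4
L = 8000.0 mm, w = 24 N/mm, E = 205000.0 MPa
delta = 5 * w * L^4 / (384 * E * I)
= 5 * 24 * 8000.0^4 / (384 * 205000.0 * 2772516856.67)
= 2.2521 mm

2.2521 mm


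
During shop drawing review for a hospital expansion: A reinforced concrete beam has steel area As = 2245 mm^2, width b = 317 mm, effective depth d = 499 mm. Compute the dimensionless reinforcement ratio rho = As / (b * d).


rho = As / (b * d)
= 2245 / (317 * 499)
= 2245 / 158183
= 0.014192 (dimensionless)

0.014192 (dimensionless)


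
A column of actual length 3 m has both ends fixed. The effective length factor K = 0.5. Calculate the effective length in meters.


L_eff = K * L
= 0.5 * 3
= 1.5 m

1.5 m


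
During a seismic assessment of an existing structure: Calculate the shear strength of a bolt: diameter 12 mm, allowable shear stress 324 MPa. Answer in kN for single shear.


A = pi * d^2 / 4 = pi * 12^2 / 4 = 113.0973 mm^2
V = f_v * A / 1000 = 324 * 113.0973 / 1000
= 36.6435 kN

36.6435 kN


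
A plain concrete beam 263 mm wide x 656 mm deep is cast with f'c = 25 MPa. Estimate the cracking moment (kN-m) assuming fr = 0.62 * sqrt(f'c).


fr = 0.62 * sqrt(25) = 0.62 * 5.0 = 3.1 MPa
I = 263 * 656^3 / 12 = 6187084117.33 mm^4
y_t = 328.0 mm
M_cr = fr * I / y_t = 3.1 * 6187084117.33 / 328.0 N-mm
= 58.4755 kN-m

58.4755 kN-m


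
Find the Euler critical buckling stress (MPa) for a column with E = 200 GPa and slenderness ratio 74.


sigma_cr = pi^2 * E / lambda^2
= 9.8696 * 200000.0 / 74^2
= 9.8696 * 200000.0 / 5476
= 360.4677 MPa

360.4677 MPa


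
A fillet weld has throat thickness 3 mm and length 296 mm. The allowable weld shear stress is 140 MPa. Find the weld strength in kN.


Strength = throat * length * allowable stress
= 3 * 296 * 140 N
= 124320 N
= 124.32 kN

124.32 kN


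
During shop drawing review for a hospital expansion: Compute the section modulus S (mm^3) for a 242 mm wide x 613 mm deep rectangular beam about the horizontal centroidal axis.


S = b * h^2 / 6
= 242 * 613^2 / 6
= 242 * 375769 / 6
= 15156016.33 mm^3

15156016.33 mm^3


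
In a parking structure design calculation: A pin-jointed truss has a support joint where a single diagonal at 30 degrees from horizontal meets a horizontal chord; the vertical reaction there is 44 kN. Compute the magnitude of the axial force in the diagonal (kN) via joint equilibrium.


At the joint, only the diagonal has a vertical component, so vertical equilibrium gives:
F * sin(30) = 44
F = 44 / sin(30)
= 44 / 0.5
= 88.0 kN

88.0 kN


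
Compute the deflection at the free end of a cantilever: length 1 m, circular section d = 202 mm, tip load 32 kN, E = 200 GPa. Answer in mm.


I = pi * d^4 / 64 = pi * 202^4 / 64 = 81728847.83 mm^4
L = 1000.0 mm, P = 32000.0 N, E = 200000.0 MPa
delta = P * L^3 / (3 * E * I)
= 32000.0 * 1000.0^3 / (3 * 200000.0 * 81728847.83)
= 0.6526 mm

0.6526 mm


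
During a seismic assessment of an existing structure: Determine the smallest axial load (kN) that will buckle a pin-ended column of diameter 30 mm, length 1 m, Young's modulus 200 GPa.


I = pi * d^4 / 64 = 39760.78 mm^4
L = 1000.0 mm
P_cr = pi^2 * E * I / L^2
= 9.8696 * 200000.0 * 39760.78 / 1000.0^2
= 78484.64 N = 78.4846 kN

78.4846 kN


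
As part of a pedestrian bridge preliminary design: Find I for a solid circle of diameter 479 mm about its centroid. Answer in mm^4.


r = d / 2 = 479 / 2 = 239.5 mm
I = pi * r^4 / 4 = pi * 239.5^4 / 4
= 2584115686.37 mm^4

2584115686.37 mm^4


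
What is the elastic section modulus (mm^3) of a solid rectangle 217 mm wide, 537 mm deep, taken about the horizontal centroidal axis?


S = b * h^2 / 6
= 217 * 537^2 / 6
= 217 * 288369 / 6
= 10429345.5 mm^3

10429345.5 mm^3


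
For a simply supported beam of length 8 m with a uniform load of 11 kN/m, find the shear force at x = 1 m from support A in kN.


R_A = w * L / 2 = 11 * 8 / 2 = 44.0 kN
V(x) = R_A - w * x = 44.0 - 11 * 1
= 33.0 kN

33.0 kN


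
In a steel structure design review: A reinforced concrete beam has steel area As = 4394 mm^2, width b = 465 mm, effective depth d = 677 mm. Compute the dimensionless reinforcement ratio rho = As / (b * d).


rho = As / (b * d)
= 4394 / (465 * 677)
= 4394 / 314805
= 0.013958 (dimensionless)

0.013958 (dimensionless)


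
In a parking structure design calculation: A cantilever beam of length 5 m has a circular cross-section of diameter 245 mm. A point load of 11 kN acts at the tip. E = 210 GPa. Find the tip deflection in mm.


I = pi * d^4 / 64 = pi * 245^4 / 64 = 176861879.6 mm^4
L = 5000.0 mm, P = 11000.0 N, E = 210000.0 MPa
delta = P * L^3 / (3 * E * I)
= 11000.0 * 5000.0^3 / (3 * 210000.0 * 176861879.6)
= 12.3404 mm

12.3404 mm


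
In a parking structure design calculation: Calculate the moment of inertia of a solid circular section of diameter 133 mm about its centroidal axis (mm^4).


r = d / 2 = 133 / 2 = 66.5 mm
I = pi * r^4 / 4 = pi * 66.5^4 / 4
= 15359478.22 mm^4

15359478.22 mm^4


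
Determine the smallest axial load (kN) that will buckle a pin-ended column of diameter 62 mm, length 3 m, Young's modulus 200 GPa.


I = pi * d^4 / 64 = 725331.7 mm^4
L = 3000.0 mm
P_cr = pi^2 * E * I / L^2
= 9.8696 * 200000.0 * 725331.7 / 3000.0^2
= 159083.04 N = 159.083 kN

159.083 kN


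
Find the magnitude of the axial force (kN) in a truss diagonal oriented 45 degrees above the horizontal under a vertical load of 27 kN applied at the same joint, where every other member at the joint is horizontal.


At the joint, only the diagonal has a vertical component, so vertical equilibrium gives:
F * sin(45) = 27
F = 27 / sin(45)
= 27 / 0.707107
= 38.18 kN

38.18 kN


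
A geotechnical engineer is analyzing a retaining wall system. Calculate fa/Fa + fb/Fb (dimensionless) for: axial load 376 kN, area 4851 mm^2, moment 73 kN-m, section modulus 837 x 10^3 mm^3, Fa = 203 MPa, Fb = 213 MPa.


f_a = P / A = 376000.0 / 4851 = 77.5098 MPa
f_b = M / S = 73000000.0 / 837000.0 = 87.2162 MPa
Ratio = f_a / Fa + f_b / Fb
= 77.5098 / 203 + 87.2162 / 213
= 0.7913 (dimensionless)

0.7913 (dimensionless)


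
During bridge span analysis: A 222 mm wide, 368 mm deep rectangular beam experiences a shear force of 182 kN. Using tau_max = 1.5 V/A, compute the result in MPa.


A = b * h = 222 * 368 = 81696 mm^2
V = 182 kN = 182000.0 N
tau_max = 1.5 * V / A = 1.5 * 182000.0 / 81696
= 3.3417 MPa

3.3417 MPa


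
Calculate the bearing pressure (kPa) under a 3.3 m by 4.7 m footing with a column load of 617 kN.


A = 3.3 * 4.7 = 15.51 m^2
q = P / A = 617 / 15.51
= 39.7808 kPa

39.7808 kPa


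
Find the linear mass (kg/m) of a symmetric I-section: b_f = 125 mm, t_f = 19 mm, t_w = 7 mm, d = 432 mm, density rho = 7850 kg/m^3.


A_flanges = 2 * 125 * 19 = 4750 mm^2
A_web = (432 - 2 * 19) * 7 = 2758 mm^2
A_total = 4750 + 2758 = 7508 mm^2 = 0.007508 m^2
Weight = rho * A = 7850 * 0.007508 = 58.9378 kg/m

58.9378 kg/m


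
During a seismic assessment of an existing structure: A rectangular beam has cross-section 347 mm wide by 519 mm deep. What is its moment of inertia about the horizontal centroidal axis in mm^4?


I = b * h^3 / 12
= 347 * 519^3 / 12
= 347 * 139798359 / 12
= 4042502547.75 mm^4

4042502547.75 mm^4


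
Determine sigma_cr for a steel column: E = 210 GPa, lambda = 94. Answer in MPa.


sigma_cr = pi^2 * E / lambda^2
= 9.8696 * 210000.0 / 94^2
= 9.8696 * 210000.0 / 8836
= 234.5651 MPa

234.5651 MPa


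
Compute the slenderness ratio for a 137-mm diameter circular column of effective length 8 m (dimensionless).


Radius of gyration r = d / 4 = 137 / 4 = 34.25 mm
L_eff = 8000.0 mm
Slenderness ratio = L / r = 8000.0 / 34.25 = 233.58 (dimensionless)

233.58 (dimensionless)


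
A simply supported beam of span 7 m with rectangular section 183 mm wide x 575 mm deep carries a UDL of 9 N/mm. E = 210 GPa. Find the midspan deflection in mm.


I = 183 * 575^3 / 12 = 2899167968.75 mm^4
L = 7000.0 mm, w = 9 N/mm, E = 210000.0 MPa
delta = 5 * w * L^4 / (384 * E * I)
= 5 * 9 * 7000.0^4 / (384 * 210000.0 * 2899167968.75)
= 0.4621 mm

0.4621 mm


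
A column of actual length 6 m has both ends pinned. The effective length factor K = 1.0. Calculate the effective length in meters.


L_eff = K * L
= 1.0 * 6
= 6.0 m

6.0 m


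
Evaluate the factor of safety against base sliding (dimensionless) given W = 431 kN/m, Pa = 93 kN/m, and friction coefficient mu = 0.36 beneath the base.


Resisting force = mu * W = 0.36 * 431 = 155.16 kN/m
FOS = Resisting / Driving = 155.16 / 93
= 1.6684 (dimensionless)

1.6684 (dimensionless)


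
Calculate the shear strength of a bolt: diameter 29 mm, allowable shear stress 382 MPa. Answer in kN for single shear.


A = pi * d^2 / 4 = pi * 29^2 / 4 = 660.5199 mm^2
V = f_v * A / 1000 = 382 * 660.5199 / 1000
= 252.3186 kN

252.3186 kN


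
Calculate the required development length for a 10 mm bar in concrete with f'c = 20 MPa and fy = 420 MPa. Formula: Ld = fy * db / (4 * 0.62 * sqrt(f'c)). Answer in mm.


Ld = (fy * db) / (4 * 0.62 * sqrt(f'c))
= (420 * 10) / (4 * 0.62 * sqrt(20))
= 4200 / 11.0909
= 378.69 mm

378.69 mm


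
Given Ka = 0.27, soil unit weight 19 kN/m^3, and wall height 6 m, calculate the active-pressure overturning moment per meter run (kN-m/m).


Pa = 0.5 * Ka * gamma * H^2
= 0.5 * 0.27 * 19 * 6^2
= 92.34 kN/m
Arm = H / 3 = 6 / 3 = 2.0 m
Mo = Pa * arm = Pa * H / 3 = 92.34 * 6 / 3 = 184.68 kN-m/m

184.68 kN-m/m


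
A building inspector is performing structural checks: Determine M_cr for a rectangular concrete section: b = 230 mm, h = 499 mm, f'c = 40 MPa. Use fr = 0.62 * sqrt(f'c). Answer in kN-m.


fr = 0.62 * sqrt(40) = 0.62 * 6.3246 = 3.9212 MPa
I = 230 * 499^3 / 12 = 2381487064.17 mm^4
y_t = 249.5 mm
M_cr = fr * I / y_t = 3.9212 * 2381487064.17 / 249.5 N-mm
= 37.4282 kN-m

37.4282 kN-m


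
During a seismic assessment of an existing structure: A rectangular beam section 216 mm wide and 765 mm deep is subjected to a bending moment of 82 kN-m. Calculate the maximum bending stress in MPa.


I = b * h^3 / 12 = 216 * 765^3 / 12 = 8058548250.0 mm^4
y = h / 2 = 765 / 2 = 382.5 mm
M = 82 kN-m = 82000000.0 N-mm
sigma = M * y / I = 82000000.0 * 382.5 / 8058548250.0
= 3.89 MPa

3.89 MPa


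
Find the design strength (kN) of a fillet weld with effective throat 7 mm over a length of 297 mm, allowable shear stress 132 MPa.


Strength = throat * length * allowable stress
= 7 * 297 * 132 N
= 274428 N
= 274.43 kN

274.43 kN


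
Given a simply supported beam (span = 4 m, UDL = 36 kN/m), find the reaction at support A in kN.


Total load = w * L = 36 * 4 = 144 kN
By symmetry, each reaction R = total / 2 = 144 / 2 = 72.0 kN

72.0 kN


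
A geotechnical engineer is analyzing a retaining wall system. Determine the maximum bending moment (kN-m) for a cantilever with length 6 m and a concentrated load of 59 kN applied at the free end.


For a cantilever with a point load at the free end:
M_max = P * L = 59 * 6 = 354 kN-m

354 kN-m


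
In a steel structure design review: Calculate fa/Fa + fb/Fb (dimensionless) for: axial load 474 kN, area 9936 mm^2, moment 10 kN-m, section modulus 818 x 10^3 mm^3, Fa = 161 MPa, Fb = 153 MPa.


f_a = P / A = 474000.0 / 9936 = 47.7053 MPa
f_b = M / S = 10000000.0 / 818000.0 = 12.2249 MPa
Ratio = f_a / Fa + f_b / Fb
= 47.7053 / 161 + 12.2249 / 153
= 0.3762 (dimensionless)

0.3762 (dimensionless)


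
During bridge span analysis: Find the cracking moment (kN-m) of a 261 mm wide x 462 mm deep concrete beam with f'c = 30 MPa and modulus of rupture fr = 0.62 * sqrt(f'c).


fr = 0.62 * sqrt(30) = 0.62 * 5.4772 = 3.3959 MPa
I = 261 * 462^3 / 12 = 2144792034.0 mm^4
y_t = 231.0 mm
M_cr = fr * I / y_t = 3.3959 * 2144792034.0 / 231.0 N-mm
= 31.5301 kN-m

31.5301 kN-m


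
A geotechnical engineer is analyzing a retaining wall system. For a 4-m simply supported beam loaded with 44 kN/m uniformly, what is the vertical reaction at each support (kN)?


Total load = w * L = 44 * 4 = 176 kN
By symmetry, each reaction R = total / 2 = 176 / 2 = 88.0 kN

88.0 kN


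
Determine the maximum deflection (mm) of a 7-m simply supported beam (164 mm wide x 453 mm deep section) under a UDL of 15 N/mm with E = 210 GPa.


I = 164 * 453^3 / 12 = 1270448919.0 mm^4
L = 7000.0 mm, w = 15 N/mm, E = 210000.0 MPa
delta = 5 * w * L^4 / (384 * E * I)
= 5 * 15 * 7000.0^4 / (384 * 210000.0 * 1270448919.0)
= 1.7577 mm

1.7577 mm


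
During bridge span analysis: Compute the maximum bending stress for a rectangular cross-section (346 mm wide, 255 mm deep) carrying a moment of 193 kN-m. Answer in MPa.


I = b * h^3 / 12 = 346 * 255^3 / 12 = 478096312.5 mm^4
y = h / 2 = 255 / 2 = 127.5 mm
M = 193 kN-m = 193000000.0 N-mm
sigma = M * y / I = 193000000.0 * 127.5 / 478096312.5
= 51.47 MPa

51.47 MPa


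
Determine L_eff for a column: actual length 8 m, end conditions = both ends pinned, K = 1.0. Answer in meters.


L_eff = K * L
= 1.0 * 8
= 8.0 m

8.0 m


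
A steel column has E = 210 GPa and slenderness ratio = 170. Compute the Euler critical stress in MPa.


sigma_cr = pi^2 * E / lambda^2
= 9.8696 * 210000.0 / 170^2
= 9.8696 * 210000.0 / 28900
= 71.7168 MPa

71.7168 MPa


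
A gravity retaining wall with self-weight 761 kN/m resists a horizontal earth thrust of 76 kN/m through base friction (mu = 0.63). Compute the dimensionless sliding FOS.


Resisting force = mu * W = 0.63 * 761 = 479.43 kN/m
FOS = Resisting / Driving = 479.43 / 76
= 6.3083 (dimensionless)

6.3083 (dimensionless)


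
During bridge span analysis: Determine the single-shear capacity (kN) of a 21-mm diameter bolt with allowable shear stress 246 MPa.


A = pi * d^2 / 4 = pi * 21^2 / 4 = 346.3606 mm^2
V = f_v * A / 1000 = 246 * 346.3606 / 1000
= 85.2047 kN

85.2047 kN


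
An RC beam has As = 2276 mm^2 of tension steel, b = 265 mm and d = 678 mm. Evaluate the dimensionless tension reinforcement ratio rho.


rho = As / (b * d)
= 2276 / (265 * 678)
= 2276 / 179670
= 0.012668 (dimensionless)

0.012668 (dimensionless)


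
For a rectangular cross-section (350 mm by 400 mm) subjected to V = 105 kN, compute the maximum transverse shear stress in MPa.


A = b * h = 350 * 400 = 140000 mm^2
V = 105 kN = 105000.0 N
tau_max = 1.5 * V / A = 1.5 * 105000.0 / 140000
= 1.125 MPa

1.125 MPa


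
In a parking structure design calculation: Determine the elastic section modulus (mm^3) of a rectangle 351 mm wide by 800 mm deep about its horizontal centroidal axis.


S = b * h^2 / 6
= 351 * 800^2 / 6
= 351 * 640000 / 6
= 37440000.0 mm^3

37440000.0 mm^3


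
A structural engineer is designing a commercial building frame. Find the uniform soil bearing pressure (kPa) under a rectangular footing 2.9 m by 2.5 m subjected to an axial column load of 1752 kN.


A = 2.9 * 2.5 = 7.25 m^2
q = P / A = 1752 / 7.25
= 241.6552 kPa

241.6552 kPa


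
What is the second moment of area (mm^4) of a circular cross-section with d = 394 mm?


r = d / 2 = 394 / 2 = 197.0 mm
I = pi * r^4 / 4 = pi * 197.0^4 / 4
= 1182918396.8 mm^4

1182918396.8 mm^4


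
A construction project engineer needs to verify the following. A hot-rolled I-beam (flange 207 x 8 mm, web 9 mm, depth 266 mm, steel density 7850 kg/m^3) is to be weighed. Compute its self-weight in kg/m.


A_flanges = 2 * 207 * 8 = 3312 mm^2
A_web = (266 - 2 * 8) * 9 = 2250 mm^2
A_total = 3312 + 2250 = 5562 mm^2 = 0.005562 m^2
Weight = rho * A = 7850 * 0.005562 = 43.6617 kg/m

43.6617 kg/m


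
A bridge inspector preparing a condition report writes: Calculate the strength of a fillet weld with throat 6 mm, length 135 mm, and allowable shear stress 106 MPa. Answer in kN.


Strength = throat * length * allowable stress
= 6 * 135 * 106 N
= 85860 N
= 85.86 kN

85.86 kN


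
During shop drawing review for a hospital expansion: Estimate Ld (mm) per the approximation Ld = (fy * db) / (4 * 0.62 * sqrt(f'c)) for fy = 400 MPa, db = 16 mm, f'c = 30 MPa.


Ld = (fy * db) / (4 * 0.62 * sqrt(f'c))
= (400 * 16) / (4 * 0.62 * sqrt(30))
= 6400 / 13.5835
= 471.16 mm

471.16 mm


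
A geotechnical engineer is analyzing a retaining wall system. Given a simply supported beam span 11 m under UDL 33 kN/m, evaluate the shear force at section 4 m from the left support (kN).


R_A = w * L / 2 = 33 * 11 / 2 = 181.5 kN
V(x) = R_A - w * x = 181.5 - 33 * 4
= 49.5 kN

49.5 kN


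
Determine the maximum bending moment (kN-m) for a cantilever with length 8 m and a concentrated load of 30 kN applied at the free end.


For a cantilever with a point load at the free end:
M_max = P * L = 30 * 8 = 240 kN-m

240 kN-m


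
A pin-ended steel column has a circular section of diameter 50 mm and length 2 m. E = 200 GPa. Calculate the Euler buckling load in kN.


I = pi * d^4 / 64 = 306796.16 mm^4
L = 2000.0 mm
P_cr = pi^2 * E * I / L^2
= 9.8696 * 200000.0 * 306796.16 / 2000.0^2
= 151397.84 N = 151.3978 kN

151.3978 kN


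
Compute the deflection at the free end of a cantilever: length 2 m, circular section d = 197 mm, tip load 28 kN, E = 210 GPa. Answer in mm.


I = pi * d^4 / 64 = pi * 197^4 / 64 = 73932399.8 mm^4
L = 2000.0 mm, P = 28000.0 N, E = 210000.0 MPa
delta = P * L^3 / (3 * E * I)
= 28000.0 * 2000.0^3 / (3 * 210000.0 * 73932399.8)
= 4.8092 mm

4.8092 mm


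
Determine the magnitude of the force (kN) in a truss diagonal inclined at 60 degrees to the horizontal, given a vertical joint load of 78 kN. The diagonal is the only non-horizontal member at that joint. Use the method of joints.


At the joint, only the diagonal has a vertical component, so vertical equilibrium gives:
F * sin(60) = 78
F = 78 / sin(60)
= 78 / 0.866025
= 90.07 kN

90.07 kN


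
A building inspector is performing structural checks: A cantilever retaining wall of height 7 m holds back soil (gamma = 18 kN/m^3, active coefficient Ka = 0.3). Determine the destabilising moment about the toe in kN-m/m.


Pa = 0.5 * Ka * gamma * H^2
= 0.5 * 0.3 * 18 * 7^2
= 132.3 kN/m
Arm = H / 3 = 7 / 3 = 2.3333 m
Mo = Pa * arm = Pa * H / 3 = 132.3 * 7 / 3 = 308.7 kN-m/m

308.7 kN-m/m


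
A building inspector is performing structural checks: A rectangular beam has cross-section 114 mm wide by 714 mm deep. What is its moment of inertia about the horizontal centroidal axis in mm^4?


I = b * h^3 / 12
= 114 * 714^3 / 12
= 114 * 363994344 / 12
= 3457946268.0 mm^4

3457946268.0 mm^4


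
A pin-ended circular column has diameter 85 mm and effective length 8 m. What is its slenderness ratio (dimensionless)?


Radius of gyration r = d / 4 = 85 / 4 = 21.25 mm
L_eff = 8000.0 mm
Slenderness ratio = L / r = 8000.0 / 21.25 = 376.47 (dimensionless)

376.47 (dimensionless)


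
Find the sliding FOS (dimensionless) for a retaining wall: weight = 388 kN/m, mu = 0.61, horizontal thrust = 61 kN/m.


Resisting force = mu * W = 0.61 * 388 = 236.68 kN/m
FOS = Resisting / Driving = 236.68 / 61
= 3.88 (dimensionless)

3.88 (dimensionless)


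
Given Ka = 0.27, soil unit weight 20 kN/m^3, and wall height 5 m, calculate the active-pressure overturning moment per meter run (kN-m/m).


Pa = 0.5 * Ka * gamma * H^2
= 0.5 * 0.27 * 20 * 5^2
= 67.5 kN/m
Arm = H / 3 = 5 / 3 = 1.6667 m
Mo = Pa * arm = Pa * H / 3 = 67.5 * 5 / 3 = 112.5 kN-m/m

112.5 kN-m/m


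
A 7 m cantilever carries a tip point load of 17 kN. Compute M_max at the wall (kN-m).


For a cantilever with a point load at the free end:
M_max = P * L = 17 * 7 = 119 kN-m

119 kN-m


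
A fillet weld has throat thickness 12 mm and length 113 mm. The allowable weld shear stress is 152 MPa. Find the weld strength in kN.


Strength = throat * length * allowable stress
= 12 * 113 * 152 N
= 206112 N
= 206.11 kN

206.11 kN


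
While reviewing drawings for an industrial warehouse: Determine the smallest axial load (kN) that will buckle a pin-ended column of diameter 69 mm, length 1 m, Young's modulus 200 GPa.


I = pi * d^4 / 64 = 1112669.7 mm^4
L = 1000.0 mm
P_cr = pi^2 * E * I / L^2
= 9.8696 * 200000.0 * 1112669.7 / 1000.0^2
= 2196321.95 N = 2196.322 kN

2196.322 kN


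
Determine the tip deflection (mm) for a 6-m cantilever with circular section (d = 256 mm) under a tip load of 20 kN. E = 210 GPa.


I = pi * d^4 / 64 = pi * 256^4 / 64 = 210828714.13 mm^4
L = 6000.0 mm, P = 20000.0 N, E = 210000.0 MPa
delta = P * L^3 / (3 * E * I)
= 20000.0 * 6000.0^3 / (3 * 210000.0 * 210828714.13)
= 32.5247 mm

32.5247 mm


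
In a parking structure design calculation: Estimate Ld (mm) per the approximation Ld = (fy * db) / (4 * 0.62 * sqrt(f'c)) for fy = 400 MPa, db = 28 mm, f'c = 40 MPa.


Ld = (fy * db) / (4 * 0.62 * sqrt(f'c))
= (400 * 28) / (4 * 0.62 * sqrt(40))
= 11200 / 15.6849
= 714.06 mm

714.06 mm


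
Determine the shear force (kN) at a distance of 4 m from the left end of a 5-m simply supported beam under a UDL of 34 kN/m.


R_A = w * L / 2 = 34 * 5 / 2 = 85.0 kN
V(x) = R_A - w * x = 85.0 - 34 * 4
= -51.0 kN

-51.0 kN


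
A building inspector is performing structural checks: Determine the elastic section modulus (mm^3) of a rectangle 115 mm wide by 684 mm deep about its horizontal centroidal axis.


S = b * h^2 / 6
= 115 * 684^2 / 6
= 115 * 467856 / 6
= 8967240.0 mm^3

8967240.0 mm^3


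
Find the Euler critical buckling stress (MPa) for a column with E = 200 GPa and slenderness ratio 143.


sigma_cr = pi^2 * E / lambda^2
= 9.8696 * 200000.0 / 143^2
= 9.8696 * 200000.0 / 20449
= 96.529 MPa

96.529 MPa


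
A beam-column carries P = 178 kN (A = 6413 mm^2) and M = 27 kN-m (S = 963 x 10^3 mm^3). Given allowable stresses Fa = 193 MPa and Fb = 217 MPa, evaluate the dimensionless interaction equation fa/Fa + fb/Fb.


f_a = P / A = 178000.0 / 6413 = 27.7561 MPa
f_b = M / S = 27000000.0 / 963000.0 = 28.0374 MPa
Ratio = f_a / Fa + f_b / Fb
= 27.7561 / 193 + 28.0374 / 217
= 0.273 (dimensionless)

0.273 (dimensionless)


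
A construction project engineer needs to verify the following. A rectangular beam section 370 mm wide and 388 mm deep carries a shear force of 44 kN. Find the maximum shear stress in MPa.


A = b * h = 370 * 388 = 143560 mm^2
V = 44 kN = 44000.0 N
tau_max = 1.5 * V / A = 1.5 * 44000.0 / 143560
= 0.4597 MPa

0.4597 MPa


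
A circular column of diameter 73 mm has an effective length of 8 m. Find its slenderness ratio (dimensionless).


Radius of gyration r = d / 4 = 73 / 4 = 18.25 mm
L_eff = 8000.0 mm
Slenderness ratio = L / r = 8000.0 / 18.25 = 438.36 (dimensionless)

438.36 (dimensionless)


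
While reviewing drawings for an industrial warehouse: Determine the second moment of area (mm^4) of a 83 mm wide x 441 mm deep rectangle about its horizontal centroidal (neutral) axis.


I = b * h^3 / 12
= 83 * 441^3 / 12
= 83 * 85766121 / 12
= 593215670.25 mm^4

593215670.25 mm^4


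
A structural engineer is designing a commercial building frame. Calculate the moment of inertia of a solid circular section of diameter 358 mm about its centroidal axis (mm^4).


r = d / 2 = 358 / 2 = 179.0 mm
I = pi * r^4 / 4 = pi * 179.0^4 / 4
= 806309924.35 mm^4

806309924.35 mm^4


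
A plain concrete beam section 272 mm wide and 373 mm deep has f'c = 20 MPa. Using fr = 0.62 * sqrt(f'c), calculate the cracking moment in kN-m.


fr = 0.62 * sqrt(20) = 0.62 * 4.4721 = 2.7727 MPa
I = 272 * 373^3 / 12 = 1176289318.67 mm^4
y_t = 186.5 mm
M_cr = fr * I / y_t = 2.7727 * 1176289318.67 / 186.5 N-mm
= 17.4881 kN-m

17.4881 kN-m


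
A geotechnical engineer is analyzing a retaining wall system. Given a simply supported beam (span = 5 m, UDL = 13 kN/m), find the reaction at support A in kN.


Total load = w * L = 13 * 5 = 65 kN
By symmetry, each reaction R = total / 2 = 65 / 2 = 32.5 kN

32.5 kN


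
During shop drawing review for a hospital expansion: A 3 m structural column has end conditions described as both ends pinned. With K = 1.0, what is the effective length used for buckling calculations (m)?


L_eff = K * L
= 1.0 * 3
= 3.0 m

3.0 m


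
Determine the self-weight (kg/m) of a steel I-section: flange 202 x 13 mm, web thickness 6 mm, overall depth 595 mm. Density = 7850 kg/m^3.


A_flanges = 2 * 202 * 13 = 5252 mm^2
A_web = (595 - 2 * 13) * 6 = 3414 mm^2
A_total = 5252 + 3414 = 8666 mm^2 = 0.008666 m^2
Weight = rho * A = 7850 * 0.008666 = 68.0281 kg/m

68.0281 kg/m


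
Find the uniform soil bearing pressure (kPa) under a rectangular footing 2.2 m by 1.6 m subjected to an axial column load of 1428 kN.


A = 2.2 * 1.6 = 3.52 m^2
q = P / A = 1428 / 3.52
= 405.6818 kPa

405.6818 kPa


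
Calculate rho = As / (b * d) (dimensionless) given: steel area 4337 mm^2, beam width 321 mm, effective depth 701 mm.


rho = As / (b * d)
= 4337 / (321 * 701)
= 4337 / 225021
= 0.019274 (dimensionless)

0.019274 (dimensionless)


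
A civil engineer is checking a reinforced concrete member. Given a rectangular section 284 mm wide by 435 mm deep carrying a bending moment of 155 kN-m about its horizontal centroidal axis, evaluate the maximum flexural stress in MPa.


I = b * h^3 / 12 = 284 * 435^3 / 12 = 1948071375.0 mm^4
y = h / 2 = 435 / 2 = 217.5 mm
M = 155 kN-m = 155000000.0 N-mm
sigma = M * y / I = 155000000.0 * 217.5 / 1948071375.0
= 17.31 MPa

17.31 MPa


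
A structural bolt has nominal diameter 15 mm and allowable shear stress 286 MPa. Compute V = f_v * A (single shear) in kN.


A = pi * d^2 / 4 = pi * 15^2 / 4 = 176.7146 mm^2
V = f_v * A / 1000 = 286 * 176.7146 / 1000
= 50.5404 kN

50.5404 kN


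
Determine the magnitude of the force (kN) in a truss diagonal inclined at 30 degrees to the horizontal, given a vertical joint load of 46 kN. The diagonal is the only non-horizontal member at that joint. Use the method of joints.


At the joint, only the diagonal has a vertical component, so vertical equilibrium gives:
F * sin(30) = 46
F = 46 / sin(30)
= 46 / 0.5
= 92.0 kN

92.0 kN


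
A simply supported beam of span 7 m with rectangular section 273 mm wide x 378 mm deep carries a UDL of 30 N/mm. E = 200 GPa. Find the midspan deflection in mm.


I = 273 * 378^3 / 12 = 1228730958.0 mm^4
L = 7000.0 mm, w = 30 N/mm, E = 200000.0 MPa
delta = 5 * w * L^4 / (384 * E * I)
= 5 * 30 * 7000.0^4 / (384 * 200000.0 * 1228730958.0)
= 3.8165 mm

3.8165 mm


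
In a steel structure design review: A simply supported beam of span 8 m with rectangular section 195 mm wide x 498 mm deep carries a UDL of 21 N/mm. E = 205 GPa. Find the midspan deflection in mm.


I = 195 * 498^3 / 12 = 2006972370.0 mm^4
L = 8000.0 mm, w = 21 N/mm, E = 205000.0 MPa
delta = 5 * w * L^4 / (384 * E * I)
= 5 * 21 * 8000.0^4 / (384 * 205000.0 * 2006972370.0)
= 2.7222 mm

2.7222 mm


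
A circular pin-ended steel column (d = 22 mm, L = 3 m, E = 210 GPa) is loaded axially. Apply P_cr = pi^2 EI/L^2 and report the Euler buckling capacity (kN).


I = pi * d^4 / 64 = 11499.01 mm^4
L = 3000.0 mm
P_cr = pi^2 * E * I / L^2
= 9.8696 * 210000.0 * 11499.01 / 3000.0^2
= 2648.12 N = 2.6481 kN

2.6481 kN


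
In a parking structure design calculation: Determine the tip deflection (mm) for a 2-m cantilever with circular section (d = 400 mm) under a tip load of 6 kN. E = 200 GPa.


I = pi * d^4 / 64 = pi * 400^4 / 64 = 1256637061.44 mm^4
L = 2000.0 mm, P = 6000.0 N, E = 200000.0 MPa
delta = P * L^3 / (3 * E * I)
= 6000.0 * 2000.0^3 / (3 * 200000.0 * 1256637061.44)
= 0.0637 mm

0.0637 mm


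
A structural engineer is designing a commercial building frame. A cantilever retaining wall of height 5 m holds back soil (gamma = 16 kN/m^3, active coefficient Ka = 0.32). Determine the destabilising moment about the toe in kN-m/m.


Pa = 0.5 * Ka * gamma * H^2
= 0.5 * 0.32 * 16 * 5^2
= 64.0 kN/m
Arm = H / 3 = 5 / 3 = 1.6667 m
Mo = Pa * arm = Pa * H / 3 = 64.0 * 5 / 3 = 106.6667 kN-m/m

106.6667 kN-m/m


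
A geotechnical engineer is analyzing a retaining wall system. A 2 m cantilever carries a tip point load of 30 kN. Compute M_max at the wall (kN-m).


For a cantilever with a point load at the free end:
M_max = P * L = 30 * 2 = 60 kN-m

60 kN-m


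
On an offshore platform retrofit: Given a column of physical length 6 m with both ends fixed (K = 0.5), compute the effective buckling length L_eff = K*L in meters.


L_eff = K * L
= 0.5 * 6
= 3.0 m

3.0 m


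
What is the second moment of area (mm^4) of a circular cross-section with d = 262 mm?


r = d / 2 = 262 / 2 = 131.0 mm
I = pi * r^4 / 4 = pi * 131.0^4 / 4
= 231299697.07 mm^4

231299697.07 mm^4


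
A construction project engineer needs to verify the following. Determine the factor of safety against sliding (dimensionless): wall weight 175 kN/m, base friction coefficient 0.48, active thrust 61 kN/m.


Resisting force = mu * W = 0.48 * 175 = 84.0 kN/m
FOS = Resisting / Driving = 84.0 / 61
= 1.377 (dimensionless)

1.377 (dimensionless)


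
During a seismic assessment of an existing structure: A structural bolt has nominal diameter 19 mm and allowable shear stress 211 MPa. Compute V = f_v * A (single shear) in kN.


A = pi * d^2 / 4 = pi * 19^2 / 4 = 283.5287 mm^2
V = f_v * A / 1000 = 211 * 283.5287 / 1000
= 59.8246 kN

59.8246 kN


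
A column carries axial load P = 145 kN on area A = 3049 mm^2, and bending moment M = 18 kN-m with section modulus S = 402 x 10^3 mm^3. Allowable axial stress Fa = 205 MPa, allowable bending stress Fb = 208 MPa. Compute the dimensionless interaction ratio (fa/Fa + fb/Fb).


f_a = P / A = 145000.0 / 3049 = 47.5566 MPa
f_b = M / S = 18000000.0 / 402000.0 = 44.7761 MPa
Ratio = f_a / Fa + f_b / Fb
= 47.5566 / 205 + 44.7761 / 208
= 0.4473 (dimensionless)

0.4473 (dimensionless)


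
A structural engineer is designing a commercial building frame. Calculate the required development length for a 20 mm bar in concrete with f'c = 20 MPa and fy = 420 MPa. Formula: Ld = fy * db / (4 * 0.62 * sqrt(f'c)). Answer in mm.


Ld = (fy * db) / (4 * 0.62 * sqrt(f'c))
= (420 * 20) / (4 * 0.62 * sqrt(20))
= 8400 / 11.0909
= 757.38 mm

757.38 mm


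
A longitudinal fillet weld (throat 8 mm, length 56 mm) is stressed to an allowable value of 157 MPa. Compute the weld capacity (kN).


Strength = throat * length * allowable stress
= 8 * 56 * 157 N
= 70336 N
= 70.34 kN

70.34 kN


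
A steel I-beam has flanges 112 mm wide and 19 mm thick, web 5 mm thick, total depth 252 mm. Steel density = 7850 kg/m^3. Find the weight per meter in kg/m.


A_flanges = 2 * 112 * 19 = 4256 mm^2
A_web = (252 - 2 * 19) * 5 = 1070 mm^2
A_total = 4256 + 1070 = 5326 mm^2 = 0.005326 m^2
Weight = rho * A = 7850 * 0.005326 = 41.8091 kg/m

41.8091 kg/m


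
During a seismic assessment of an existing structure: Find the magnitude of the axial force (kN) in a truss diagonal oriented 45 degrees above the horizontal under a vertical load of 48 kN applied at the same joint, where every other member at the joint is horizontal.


At the joint, only the diagonal has a vertical component, so vertical equilibrium gives:
F * sin(45) = 48
F = 48 / sin(45)
= 48 / 0.707107
= 67.88 kN

67.88 kN


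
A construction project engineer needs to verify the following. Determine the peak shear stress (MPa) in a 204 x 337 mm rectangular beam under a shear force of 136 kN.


A = b * h = 204 * 337 = 68748 mm^2
V = 136 kN = 136000.0 N
tau_max = 1.5 * V / A = 1.5 * 136000.0 / 68748
= 2.9674 MPa

2.9674 MPa
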